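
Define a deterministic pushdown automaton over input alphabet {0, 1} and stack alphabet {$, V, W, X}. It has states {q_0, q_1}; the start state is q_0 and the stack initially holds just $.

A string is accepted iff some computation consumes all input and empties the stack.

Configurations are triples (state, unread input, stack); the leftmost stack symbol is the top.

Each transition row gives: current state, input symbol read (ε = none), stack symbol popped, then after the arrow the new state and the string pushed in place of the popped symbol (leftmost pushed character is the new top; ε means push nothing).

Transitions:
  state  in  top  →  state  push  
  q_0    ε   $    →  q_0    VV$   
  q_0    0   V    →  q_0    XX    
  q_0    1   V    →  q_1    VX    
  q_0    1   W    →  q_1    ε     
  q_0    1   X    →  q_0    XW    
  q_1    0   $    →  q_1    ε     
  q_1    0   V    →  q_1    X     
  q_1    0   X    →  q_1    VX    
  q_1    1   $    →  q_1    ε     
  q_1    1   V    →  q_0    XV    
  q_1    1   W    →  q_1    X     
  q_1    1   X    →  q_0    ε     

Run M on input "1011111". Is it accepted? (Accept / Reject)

Reject

(q_0, 1011111, $)
  ε-move, top $: go to q_0, push VV$ → (q_0, 1011111, VV$)
  read 1, top V: go to q_1, push VX → (q_1, 011111, VXV$)
  read 0, top V: go to q_1, push X → (q_1, 11111, XXV$)
  read 1, top X: go to q_0, push ε → (q_0, 1111, XV$)
  read 1, top X: go to q_0, push XW → (q_0, 111, XWV$)
  read 1, top X: go to q_0, push XW → (q_0, 11, XWWV$)
  read 1, top X: go to q_0, push XW → (q_0, 1, XWWWV$)
  read 1, top X: go to q_0, push XW → (q_0, ε, XWWWWV$)
All input consumed; stack is XWWWWV$, not empty, and no further ε-move applies.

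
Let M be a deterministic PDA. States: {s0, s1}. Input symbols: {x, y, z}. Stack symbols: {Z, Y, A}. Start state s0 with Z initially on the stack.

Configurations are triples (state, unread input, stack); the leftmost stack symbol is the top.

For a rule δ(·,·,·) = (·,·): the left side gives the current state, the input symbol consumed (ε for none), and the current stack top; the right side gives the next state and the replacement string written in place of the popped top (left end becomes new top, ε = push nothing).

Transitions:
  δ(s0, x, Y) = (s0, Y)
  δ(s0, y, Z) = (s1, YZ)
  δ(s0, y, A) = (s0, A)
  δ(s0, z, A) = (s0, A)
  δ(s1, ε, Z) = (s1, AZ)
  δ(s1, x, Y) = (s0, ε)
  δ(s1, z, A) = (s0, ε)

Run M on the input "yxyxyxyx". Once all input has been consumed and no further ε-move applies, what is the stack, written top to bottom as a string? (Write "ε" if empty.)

Z

(s0, yxyxyxyx, Z)
  read y, top Z: go to s1, push YZ → (s1, xyxyxyx, YZ)
  read x, top Y: go to s0, push ε → (s0, yxyxyx, Z)
  read y, top Z: go to s1, push YZ → (s1, xyxyx, YZ)
  read x, top Y: go to s0, push ε → (s0, yxyx, Z)
  read y, top Z: go to s1, push YZ → (s1, xyx, YZ)
  read x, top Y: go to s0, push ε → (s0, yx, Z)
  read y, top Z: go to s1, push YZ → (s1, x, YZ)
  read x, top Y: go to s0, push ε → (s0, ε, Z)
All input consumed in state s0 with stack Z.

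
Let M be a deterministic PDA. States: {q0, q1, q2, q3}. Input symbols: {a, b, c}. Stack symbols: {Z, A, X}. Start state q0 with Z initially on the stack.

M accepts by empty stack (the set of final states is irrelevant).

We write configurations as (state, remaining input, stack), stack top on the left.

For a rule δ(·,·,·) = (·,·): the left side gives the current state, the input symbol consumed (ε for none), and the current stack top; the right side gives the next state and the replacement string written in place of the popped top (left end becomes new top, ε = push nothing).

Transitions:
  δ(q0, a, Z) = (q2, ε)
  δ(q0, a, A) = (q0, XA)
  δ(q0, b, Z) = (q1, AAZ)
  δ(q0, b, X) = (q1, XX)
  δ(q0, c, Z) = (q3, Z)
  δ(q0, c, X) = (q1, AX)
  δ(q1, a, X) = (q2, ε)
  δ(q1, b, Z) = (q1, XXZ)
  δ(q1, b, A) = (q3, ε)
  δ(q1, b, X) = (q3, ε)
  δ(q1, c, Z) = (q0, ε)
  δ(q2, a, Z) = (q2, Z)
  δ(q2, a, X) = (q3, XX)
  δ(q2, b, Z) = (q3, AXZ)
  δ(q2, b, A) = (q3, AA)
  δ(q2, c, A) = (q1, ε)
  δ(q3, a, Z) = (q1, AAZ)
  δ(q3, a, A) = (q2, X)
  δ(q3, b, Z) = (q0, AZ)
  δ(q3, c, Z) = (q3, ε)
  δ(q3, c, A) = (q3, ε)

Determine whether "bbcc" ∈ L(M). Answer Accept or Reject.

(q0, bbcc, Z)
  read b, top Z: go to q1, push AAZ → (q1, bcc, AAZ)
  read b, top A: go to q3, push ε → (q3, cc, AZ)
  read c, top A: go to q3, push ε → (q3, c, Z)
  read c, top Z: go to q3, push ε → (q3, ε, ε)
All input consumed and the stack is empty.

Accept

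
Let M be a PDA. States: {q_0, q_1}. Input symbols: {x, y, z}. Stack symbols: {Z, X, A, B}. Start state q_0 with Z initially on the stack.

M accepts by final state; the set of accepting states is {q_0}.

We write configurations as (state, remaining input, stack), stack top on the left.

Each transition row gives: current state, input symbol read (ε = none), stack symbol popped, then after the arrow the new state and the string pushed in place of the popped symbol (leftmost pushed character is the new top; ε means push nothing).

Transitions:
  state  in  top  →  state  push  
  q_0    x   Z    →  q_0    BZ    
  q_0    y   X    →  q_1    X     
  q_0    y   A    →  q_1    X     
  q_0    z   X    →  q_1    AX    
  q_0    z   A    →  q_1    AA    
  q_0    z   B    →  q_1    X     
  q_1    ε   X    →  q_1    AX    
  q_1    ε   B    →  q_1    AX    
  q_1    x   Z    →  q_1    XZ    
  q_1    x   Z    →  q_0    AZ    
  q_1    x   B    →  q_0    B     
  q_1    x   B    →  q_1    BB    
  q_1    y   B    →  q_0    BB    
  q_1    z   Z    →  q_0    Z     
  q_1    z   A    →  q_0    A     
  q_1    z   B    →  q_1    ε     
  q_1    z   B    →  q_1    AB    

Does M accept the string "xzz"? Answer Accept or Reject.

One accepting computation: (q_0, xzz, Z) ⊢ (q_0, zz, BZ) ⊢ (q_1, z, XZ) ⊢ (q_1, z, AXZ) ⊢ (q_0, ε, AXZ)
All input consumed and state q_0 ∈ F.

Accept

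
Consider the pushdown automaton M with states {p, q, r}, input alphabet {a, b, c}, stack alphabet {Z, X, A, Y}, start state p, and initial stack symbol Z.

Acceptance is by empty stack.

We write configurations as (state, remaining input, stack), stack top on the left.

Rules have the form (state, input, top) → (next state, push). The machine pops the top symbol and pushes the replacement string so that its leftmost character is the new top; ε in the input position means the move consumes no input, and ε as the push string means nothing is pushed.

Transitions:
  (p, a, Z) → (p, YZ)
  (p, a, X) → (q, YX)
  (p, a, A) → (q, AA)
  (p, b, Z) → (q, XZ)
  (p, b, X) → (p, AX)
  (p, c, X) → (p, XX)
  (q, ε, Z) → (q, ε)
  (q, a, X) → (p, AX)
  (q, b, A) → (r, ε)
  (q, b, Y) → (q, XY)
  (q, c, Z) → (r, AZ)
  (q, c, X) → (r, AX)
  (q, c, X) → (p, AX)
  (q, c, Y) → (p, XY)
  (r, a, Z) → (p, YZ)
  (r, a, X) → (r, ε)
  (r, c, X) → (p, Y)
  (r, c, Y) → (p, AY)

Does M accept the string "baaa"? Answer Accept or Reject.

No computation consumes all input and empties the stack.

Reject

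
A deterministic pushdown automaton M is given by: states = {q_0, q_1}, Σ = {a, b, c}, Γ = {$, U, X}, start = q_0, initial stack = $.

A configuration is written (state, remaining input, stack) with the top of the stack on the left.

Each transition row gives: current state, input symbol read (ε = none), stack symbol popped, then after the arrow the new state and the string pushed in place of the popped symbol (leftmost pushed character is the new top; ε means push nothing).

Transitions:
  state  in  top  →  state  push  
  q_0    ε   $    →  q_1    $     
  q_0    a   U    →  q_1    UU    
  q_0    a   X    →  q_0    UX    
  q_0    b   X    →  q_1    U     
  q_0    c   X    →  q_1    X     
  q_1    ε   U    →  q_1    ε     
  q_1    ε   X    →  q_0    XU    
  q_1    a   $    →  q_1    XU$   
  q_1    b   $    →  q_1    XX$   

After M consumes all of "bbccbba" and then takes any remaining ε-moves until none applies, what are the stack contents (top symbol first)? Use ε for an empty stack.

(q_0, bbccbba, $)
  ε-move, top $: go to q_1, push $ → (q_1, bbccbba, $)
  read b, top $: go to q_1, push XX$ → (q_1, bccbba, XX$)
  ε-move, top X: go to q_0, push XU → (q_0, bccbba, XUX$)
  read b, top X: go to q_1, push U → (q_1, ccbba, UUX$)
  ε-move, top U: go to q_1, push ε → (q_1, ccbba, UX$)
  ε-move, top U: go to q_1, push ε → (q_1, ccbba, X$)
  ε-move, top X: go to q_0, push XU → (q_0, ccbba, XU$)
  read c, top X: go to q_1, push X → (q_1, cbba, XU$)
  ε-move, top X: go to q_0, push XU → (q_0, cbba, XUU$)
  read c, top X: go to q_1, push X → (q_1, bba, XUU$)
  ε-move, top X: go to q_0, push XU → (q_0, bba, XUUU$)
  read b, top X: go to q_1, push U → (q_1, ba, UUUU$)
  ε-move, top U: go to q_1, push ε → (q_1, ba, UUU$)
  ε-move, top U: go to q_1, push ε → (q_1, ba, UU$)
  ε-move, top U: go to q_1, push ε → (q_1, ba, U$)
  ε-move, top U: go to q_1, push ε → (q_1, ba, $)
  read b, top $: go to q_1, push XX$ → (q_1, a, XX$)
  ε-move, top X: go to q_0, push XU → (q_0, a, XUX$)
  read a, top X: go to q_0, push UX → (q_0, ε, UXUX$)
All input consumed in state q_0 with stack UXUX$.

UXUX$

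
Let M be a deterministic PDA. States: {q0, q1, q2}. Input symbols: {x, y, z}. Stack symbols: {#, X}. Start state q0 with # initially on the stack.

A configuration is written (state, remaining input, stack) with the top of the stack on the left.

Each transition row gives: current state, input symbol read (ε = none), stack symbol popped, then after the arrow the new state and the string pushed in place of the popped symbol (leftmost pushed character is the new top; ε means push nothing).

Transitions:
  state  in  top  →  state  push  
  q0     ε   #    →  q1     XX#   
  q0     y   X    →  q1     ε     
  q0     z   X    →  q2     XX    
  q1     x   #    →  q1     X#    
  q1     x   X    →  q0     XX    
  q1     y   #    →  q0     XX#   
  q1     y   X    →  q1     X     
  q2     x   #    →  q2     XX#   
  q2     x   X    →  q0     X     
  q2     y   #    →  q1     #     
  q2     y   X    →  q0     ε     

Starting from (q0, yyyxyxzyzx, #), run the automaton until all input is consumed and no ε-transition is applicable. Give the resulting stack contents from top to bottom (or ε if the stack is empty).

XXXX#

(q0, yyyxyxzyzx, #)
  ε-move, top #: go to q1, push XX# → (q1, yyyxyxzyzx, XX#)
  read y, top X: go to q1, push X → (q1, yyxyxzyzx, XX#)
  read y, top X: go to q1, push X → (q1, yxyxzyzx, XX#)
  read y, top X: go to q1, push X → (q1, xyxzyzx, XX#)
  read x, top X: go to q0, push XX → (q0, yxzyzx, XXX#)
  read y, top X: go to q1, push ε → (q1, xzyzx, XX#)
  read x, top X: go to q0, push XX → (q0, zyzx, XXX#)
  read z, top X: go to q2, push XX → (q2, yzx, XXXX#)
  read y, top X: go to q0, push ε → (q0, zx, XXX#)
  read z, top X: go to q2, push XX → (q2, x, XXXX#)
  read x, top X: go to q0, push X → (q0, ε, XXXX#)
All input consumed in state q0 with stack XXXX#.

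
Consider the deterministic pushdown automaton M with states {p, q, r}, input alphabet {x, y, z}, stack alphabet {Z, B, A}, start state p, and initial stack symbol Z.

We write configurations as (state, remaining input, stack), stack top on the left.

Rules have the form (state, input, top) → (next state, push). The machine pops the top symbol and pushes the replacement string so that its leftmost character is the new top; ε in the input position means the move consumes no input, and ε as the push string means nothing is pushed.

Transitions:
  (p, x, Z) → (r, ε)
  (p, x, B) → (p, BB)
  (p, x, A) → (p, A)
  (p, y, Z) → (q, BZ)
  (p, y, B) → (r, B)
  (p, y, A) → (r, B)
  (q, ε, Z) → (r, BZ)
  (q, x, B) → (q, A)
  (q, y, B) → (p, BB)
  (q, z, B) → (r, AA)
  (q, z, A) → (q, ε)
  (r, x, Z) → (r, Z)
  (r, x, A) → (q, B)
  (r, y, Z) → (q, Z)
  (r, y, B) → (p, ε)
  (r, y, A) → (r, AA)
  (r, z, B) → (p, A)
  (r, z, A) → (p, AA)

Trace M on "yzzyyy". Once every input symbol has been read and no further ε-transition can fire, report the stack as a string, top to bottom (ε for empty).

(p, yzzyyy, Z)
  read y, top Z: go to q, push BZ → (q, zzyyy, BZ)
  read z, top B: go to r, push AA → (r, zyyy, AAZ)
  read z, top A: go to p, push AA → (p, yyy, AAAZ)
  read y, top A: go to r, push B → (r, yy, BAAZ)
  read y, top B: go to p, push ε → (p, y, AAZ)
  read y, top A: go to r, push B → (r, ε, BAZ)
All input consumed in state r with stack BAZ.

BAZ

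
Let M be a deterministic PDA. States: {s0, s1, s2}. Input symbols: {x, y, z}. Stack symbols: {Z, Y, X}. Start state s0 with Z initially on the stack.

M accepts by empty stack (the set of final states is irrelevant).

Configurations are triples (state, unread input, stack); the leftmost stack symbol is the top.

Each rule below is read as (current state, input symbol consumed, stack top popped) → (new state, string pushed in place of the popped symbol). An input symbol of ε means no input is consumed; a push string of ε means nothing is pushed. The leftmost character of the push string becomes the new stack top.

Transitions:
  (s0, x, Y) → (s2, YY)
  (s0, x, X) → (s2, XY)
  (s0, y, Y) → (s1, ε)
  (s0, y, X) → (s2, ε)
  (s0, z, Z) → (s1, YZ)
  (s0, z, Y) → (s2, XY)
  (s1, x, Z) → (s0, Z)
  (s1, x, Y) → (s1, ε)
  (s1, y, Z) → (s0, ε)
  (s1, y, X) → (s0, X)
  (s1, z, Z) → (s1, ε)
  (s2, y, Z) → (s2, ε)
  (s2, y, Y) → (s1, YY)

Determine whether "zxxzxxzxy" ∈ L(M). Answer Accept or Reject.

Accept

(s0, zxxzxxzxy, Z) ⊢ (s1, xxzxxzxy, YZ) ⊢ (s1, xzxxzxy, Z) ⊢ (s0, zxxzxy, Z) ⊢ (s1, xxzxy, YZ) ⊢ (s1, xzxy, Z) ⊢ (s0, zxy, Z) ⊢ (s1, xy, YZ) ⊢ (s1, y, Z) ⊢ (s0, ε, ε)
All input consumed and the stack is empty.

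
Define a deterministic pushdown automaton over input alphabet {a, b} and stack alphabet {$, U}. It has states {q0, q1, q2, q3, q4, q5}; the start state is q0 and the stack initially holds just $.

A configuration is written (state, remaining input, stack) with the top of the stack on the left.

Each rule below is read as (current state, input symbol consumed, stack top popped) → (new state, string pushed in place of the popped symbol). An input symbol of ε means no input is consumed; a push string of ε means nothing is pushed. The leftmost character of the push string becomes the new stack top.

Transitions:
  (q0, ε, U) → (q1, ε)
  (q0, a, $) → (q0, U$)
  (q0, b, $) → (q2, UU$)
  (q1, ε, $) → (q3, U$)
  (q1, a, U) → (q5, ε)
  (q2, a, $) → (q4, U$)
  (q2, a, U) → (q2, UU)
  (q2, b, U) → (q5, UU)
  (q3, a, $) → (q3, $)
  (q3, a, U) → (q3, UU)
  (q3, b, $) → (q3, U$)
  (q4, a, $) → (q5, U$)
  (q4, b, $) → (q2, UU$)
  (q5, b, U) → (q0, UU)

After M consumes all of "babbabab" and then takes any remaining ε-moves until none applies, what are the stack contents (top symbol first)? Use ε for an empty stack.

UU$

(q0, babbabab, $)
  read b, top $: go to q2, push UU$ → (q2, abbabab, UU$)
  read a, top U: go to q2, push UU → (q2, bbabab, UUU$)
  read b, top U: go to q5, push UU → (q5, babab, UUUU$)
  read b, top U: go to q0, push UU → (q0, abab, UUUUU$)
  ε-move, top U: go to q1, push ε → (q1, abab, UUUU$)
  read a, top U: go to q5, push ε → (q5, bab, UUU$)
  read b, top U: go to q0, push UU → (q0, ab, UUUU$)
  ε-move, top U: go to q1, push ε → (q1, ab, UUU$)
  read a, top U: go to q5, push ε → (q5, b, UU$)
  read b, top U: go to q0, push UU → (q0, ε, UUU$)
  ε-move, top U: go to q1, push ε → (q1, ε, UU$)
All input consumed in state q1 with stack UU$.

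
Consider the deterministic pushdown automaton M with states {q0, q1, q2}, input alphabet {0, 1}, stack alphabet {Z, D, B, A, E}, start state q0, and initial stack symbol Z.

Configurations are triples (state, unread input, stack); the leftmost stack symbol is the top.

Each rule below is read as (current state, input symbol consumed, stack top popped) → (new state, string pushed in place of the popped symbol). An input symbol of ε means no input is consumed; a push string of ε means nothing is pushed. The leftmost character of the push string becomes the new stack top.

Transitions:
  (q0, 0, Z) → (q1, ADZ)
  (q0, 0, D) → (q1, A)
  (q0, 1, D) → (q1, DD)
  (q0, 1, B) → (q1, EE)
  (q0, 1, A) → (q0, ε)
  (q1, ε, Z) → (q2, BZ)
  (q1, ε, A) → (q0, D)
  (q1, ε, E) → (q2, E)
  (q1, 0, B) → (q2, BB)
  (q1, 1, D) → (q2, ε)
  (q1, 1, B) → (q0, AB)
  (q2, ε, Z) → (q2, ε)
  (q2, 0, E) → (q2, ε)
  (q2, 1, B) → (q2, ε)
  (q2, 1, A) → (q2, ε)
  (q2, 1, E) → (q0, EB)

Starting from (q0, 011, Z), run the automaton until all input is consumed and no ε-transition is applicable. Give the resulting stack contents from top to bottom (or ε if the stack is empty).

DDZ

(q0, 011, Z)
  read 0, top Z: go to q1, push ADZ → (q1, 11, ADZ)
  ε-move, top A: go to q0, push D → (q0, 11, DDZ)
  read 1, top D: go to q1, push DD → (q1, 1, DDDZ)
  read 1, top D: go to q2, push ε → (q2, ε, DDZ)
All input consumed in state q2 with stack DDZ.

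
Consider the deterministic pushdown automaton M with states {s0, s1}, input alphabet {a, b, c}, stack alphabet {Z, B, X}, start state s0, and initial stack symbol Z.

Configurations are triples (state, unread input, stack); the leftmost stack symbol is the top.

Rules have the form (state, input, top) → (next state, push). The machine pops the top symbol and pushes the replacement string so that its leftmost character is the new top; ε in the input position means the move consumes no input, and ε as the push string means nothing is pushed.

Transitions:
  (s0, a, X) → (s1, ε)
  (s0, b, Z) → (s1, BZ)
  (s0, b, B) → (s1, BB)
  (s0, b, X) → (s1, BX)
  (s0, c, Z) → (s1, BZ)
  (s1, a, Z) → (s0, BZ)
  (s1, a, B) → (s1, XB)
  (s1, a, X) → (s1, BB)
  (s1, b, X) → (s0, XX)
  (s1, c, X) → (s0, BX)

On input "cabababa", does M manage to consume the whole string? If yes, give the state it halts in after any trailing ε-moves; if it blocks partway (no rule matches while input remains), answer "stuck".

s1

(s0, cabababa, Z)
  read c, top Z: go to s1, push BZ → (s1, abababa, BZ)
  read a, top B: go to s1, push XB → (s1, bababa, XBZ)
  read b, top X: go to s0, push XX → (s0, ababa, XXBZ)
  read a, top X: go to s1, push ε → (s1, baba, XBZ)
  read b, top X: go to s0, push XX → (s0, aba, XXBZ)
  read a, top X: go to s1, push ε → (s1, ba, XBZ)
  read b, top X: go to s0, push XX → (s0, a, XXBZ)
  read a, top X: go to s1, push ε → (s1, ε, XBZ)
All input consumed; M is in state s1.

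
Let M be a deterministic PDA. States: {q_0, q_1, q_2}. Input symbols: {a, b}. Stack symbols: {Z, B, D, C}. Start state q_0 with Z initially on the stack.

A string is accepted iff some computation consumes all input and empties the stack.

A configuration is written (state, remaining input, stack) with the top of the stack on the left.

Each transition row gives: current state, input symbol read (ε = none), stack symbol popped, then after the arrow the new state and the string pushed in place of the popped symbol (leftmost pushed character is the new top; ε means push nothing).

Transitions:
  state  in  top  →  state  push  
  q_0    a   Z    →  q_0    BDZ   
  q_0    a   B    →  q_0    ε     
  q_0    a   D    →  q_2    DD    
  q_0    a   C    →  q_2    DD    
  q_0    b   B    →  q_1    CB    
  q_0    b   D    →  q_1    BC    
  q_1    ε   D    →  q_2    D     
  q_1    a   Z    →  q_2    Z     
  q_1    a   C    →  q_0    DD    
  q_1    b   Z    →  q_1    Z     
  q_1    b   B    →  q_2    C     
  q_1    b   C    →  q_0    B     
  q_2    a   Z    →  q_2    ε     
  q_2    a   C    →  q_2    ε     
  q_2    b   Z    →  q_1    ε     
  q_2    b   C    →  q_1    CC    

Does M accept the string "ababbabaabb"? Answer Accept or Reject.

(q_0, ababbabaabb, Z)
  read a, top Z: go to q_0, push BDZ → (q_0, babbabaabb, BDZ)
  read b, top B: go to q_1, push CB → (q_1, abbabaabb, CBDZ)
  read a, top C: go to q_0, push DD → (q_0, bbabaabb, DDBDZ)
  read b, top D: go to q_1, push BC → (q_1, babaabb, BCDBDZ)
  read b, top B: go to q_2, push C → (q_2, abaabb, CCDBDZ)
  read a, top C: go to q_2, push ε → (q_2, baabb, CDBDZ)
  read b, top C: go to q_1, push CC → (q_1, aabb, CCDBDZ)
  read a, top C: go to q_0, push DD → (q_0, abb, DDCDBDZ)
  read a, top D: go to q_2, push DD → (q_2, bb, DDDCDBDZ)
No transition applies at (q_2, bb, DDDCDBDZ); input not fully consumed.

Reject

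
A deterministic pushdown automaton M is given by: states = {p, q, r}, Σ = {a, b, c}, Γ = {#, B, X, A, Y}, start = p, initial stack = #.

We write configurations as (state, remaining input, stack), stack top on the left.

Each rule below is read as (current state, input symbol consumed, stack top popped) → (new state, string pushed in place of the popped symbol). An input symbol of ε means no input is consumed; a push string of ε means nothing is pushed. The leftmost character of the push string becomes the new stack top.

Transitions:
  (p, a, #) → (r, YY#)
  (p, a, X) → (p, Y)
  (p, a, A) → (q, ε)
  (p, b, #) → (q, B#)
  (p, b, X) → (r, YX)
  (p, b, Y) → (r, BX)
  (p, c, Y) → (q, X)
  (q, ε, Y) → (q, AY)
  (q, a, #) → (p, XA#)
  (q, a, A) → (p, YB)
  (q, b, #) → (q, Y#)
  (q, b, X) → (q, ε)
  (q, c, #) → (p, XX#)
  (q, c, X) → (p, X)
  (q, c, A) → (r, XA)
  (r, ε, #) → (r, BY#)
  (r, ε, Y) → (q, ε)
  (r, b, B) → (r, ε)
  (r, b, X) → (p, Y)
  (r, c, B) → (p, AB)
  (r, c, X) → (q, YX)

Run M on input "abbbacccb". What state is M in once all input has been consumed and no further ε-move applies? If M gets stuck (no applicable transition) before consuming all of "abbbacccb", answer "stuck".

(p, abbbacccb, #)
  read a, top #: go to r, push YY# → (r, bbbacccb, YY#)
  ε-move, top Y: go to q, push ε → (q, bbbacccb, Y#)
  ε-move, top Y: go to q, push AY → (q, bbbacccb, AY#)
No transition for (q, b, top A); M blocks with input bbbacccb remaining.

stuck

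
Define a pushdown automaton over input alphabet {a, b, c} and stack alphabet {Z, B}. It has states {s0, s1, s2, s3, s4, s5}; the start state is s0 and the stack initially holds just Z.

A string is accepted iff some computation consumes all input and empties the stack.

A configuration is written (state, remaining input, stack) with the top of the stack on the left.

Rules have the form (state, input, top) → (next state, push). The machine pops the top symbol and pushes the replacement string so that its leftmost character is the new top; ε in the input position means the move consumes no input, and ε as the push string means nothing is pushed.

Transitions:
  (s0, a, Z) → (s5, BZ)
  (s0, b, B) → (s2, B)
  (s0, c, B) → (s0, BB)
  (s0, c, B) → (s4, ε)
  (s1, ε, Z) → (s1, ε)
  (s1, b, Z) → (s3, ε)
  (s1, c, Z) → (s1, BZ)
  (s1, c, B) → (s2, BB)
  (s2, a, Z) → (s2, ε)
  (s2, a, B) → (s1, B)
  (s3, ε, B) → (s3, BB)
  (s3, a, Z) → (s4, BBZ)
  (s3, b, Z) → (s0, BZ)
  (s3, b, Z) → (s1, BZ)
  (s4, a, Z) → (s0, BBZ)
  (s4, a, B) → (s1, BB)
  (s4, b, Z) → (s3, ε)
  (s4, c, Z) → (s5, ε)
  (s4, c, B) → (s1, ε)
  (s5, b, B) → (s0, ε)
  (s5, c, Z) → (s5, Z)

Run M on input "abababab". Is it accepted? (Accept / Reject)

Reject

No computation consumes all input and empties the stack.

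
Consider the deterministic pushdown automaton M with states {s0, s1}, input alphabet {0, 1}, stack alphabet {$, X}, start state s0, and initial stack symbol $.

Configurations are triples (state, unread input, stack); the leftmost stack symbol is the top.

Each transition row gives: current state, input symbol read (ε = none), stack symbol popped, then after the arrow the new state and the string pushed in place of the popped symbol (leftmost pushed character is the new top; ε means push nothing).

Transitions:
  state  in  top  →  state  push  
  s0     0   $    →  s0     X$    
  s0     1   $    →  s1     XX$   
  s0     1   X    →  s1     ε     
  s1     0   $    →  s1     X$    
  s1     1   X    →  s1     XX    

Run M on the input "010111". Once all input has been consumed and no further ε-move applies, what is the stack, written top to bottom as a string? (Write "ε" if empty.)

XXXX$

(s0, 010111, $) ⊢ (s0, 10111, X$) ⊢ (s1, 0111, $) ⊢ (s1, 111, X$) ⊢ (s1, 11, XX$) ⊢ (s1, 1, XXX$) ⊢ (s1, ε, XXXX$)
All input consumed in state s1 with stack XXXX$.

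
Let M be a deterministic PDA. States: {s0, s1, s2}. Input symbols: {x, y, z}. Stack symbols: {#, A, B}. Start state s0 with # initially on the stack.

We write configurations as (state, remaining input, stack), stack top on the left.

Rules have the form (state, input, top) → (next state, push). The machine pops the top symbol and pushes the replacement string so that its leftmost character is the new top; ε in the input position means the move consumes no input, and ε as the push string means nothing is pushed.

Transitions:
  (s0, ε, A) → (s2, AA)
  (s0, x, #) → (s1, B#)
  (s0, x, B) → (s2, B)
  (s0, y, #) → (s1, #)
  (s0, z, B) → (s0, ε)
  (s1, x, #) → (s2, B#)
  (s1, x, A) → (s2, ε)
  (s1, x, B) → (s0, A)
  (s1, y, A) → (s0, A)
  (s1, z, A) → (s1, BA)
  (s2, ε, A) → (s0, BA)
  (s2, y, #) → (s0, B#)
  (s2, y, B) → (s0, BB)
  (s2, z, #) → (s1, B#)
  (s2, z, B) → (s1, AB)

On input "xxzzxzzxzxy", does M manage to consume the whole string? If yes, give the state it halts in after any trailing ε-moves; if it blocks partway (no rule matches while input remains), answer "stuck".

(s0, xxzzxzzxzxy, #)
  read x, top #: go to s1, push B# → (s1, xzzxzzxzxy, B#)
  read x, top B: go to s0, push A → (s0, zzxzzxzxy, A#)
  ε-move, top A: go to s2, push AA → (s2, zzxzzxzxy, AA#)
  ε-move, top A: go to s0, push BA → (s0, zzxzzxzxy, BAA#)
  read z, top B: go to s0, push ε → (s0, zxzzxzxy, AA#)
  ε-move, top A: go to s2, push AA → (s2, zxzzxzxy, AAA#)
  ε-move, top A: go to s0, push BA → (s0, zxzzxzxy, BAAA#)
  read z, top B: go to s0, push ε → (s0, xzzxzxy, AAA#)
  ε-move, top A: go to s2, push AA → (s2, xzzxzxy, AAAA#)
  ε-move, top A: go to s0, push BA → (s0, xzzxzxy, BAAAA#)
  read x, top B: go to s2, push B → (s2, zzxzxy, BAAAA#)
  read z, top B: go to s1, push AB → (s1, zxzxy, ABAAAA#)
  read z, top A: go to s1, push BA → (s1, xzxy, BABAAAA#)
  read x, top B: go to s0, push A → (s0, zxy, AABAAAA#)
  ε-move, top A: go to s2, push AA → (s2, zxy, AAABAAAA#)
  ε-move, top A: go to s0, push BA → (s0, zxy, BAAABAAAA#)
  read z, top B: go to s0, push ε → (s0, xy, AAABAAAA#)
  ε-move, top A: go to s2, push AA → (s2, xy, AAAABAAAA#)
  ε-move, top A: go to s0, push BA → (s0, xy, BAAAABAAAA#)
  read x, top B: go to s2, push B → (s2, y, BAAAABAAAA#)
  read y, top B: go to s0, push BB → (s0, ε, BBAAAABAAAA#)
All input consumed; M is in state s0.

s0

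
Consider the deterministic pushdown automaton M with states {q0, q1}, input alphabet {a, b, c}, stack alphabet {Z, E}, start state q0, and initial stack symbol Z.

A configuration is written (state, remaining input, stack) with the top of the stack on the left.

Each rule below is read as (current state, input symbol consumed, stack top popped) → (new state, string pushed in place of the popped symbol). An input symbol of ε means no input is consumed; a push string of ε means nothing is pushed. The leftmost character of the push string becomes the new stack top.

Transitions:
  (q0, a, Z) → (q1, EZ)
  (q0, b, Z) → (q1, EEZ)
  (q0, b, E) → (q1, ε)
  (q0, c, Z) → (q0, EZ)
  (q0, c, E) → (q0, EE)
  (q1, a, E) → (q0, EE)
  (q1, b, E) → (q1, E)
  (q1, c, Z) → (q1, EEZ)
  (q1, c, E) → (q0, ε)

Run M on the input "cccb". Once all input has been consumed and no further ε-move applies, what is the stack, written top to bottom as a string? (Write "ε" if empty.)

EEZ

(q0, cccb, Z)
  read c, top Z: go to q0, push EZ → (q0, ccb, EZ)
  read c, top E: go to q0, push EE → (q0, cb, EEZ)
  read c, top E: go to q0, push EE → (q0, b, EEEZ)
  read b, top E: go to q1, push ε → (q1, ε, EEZ)
All input consumed in state q1 with stack EEZ.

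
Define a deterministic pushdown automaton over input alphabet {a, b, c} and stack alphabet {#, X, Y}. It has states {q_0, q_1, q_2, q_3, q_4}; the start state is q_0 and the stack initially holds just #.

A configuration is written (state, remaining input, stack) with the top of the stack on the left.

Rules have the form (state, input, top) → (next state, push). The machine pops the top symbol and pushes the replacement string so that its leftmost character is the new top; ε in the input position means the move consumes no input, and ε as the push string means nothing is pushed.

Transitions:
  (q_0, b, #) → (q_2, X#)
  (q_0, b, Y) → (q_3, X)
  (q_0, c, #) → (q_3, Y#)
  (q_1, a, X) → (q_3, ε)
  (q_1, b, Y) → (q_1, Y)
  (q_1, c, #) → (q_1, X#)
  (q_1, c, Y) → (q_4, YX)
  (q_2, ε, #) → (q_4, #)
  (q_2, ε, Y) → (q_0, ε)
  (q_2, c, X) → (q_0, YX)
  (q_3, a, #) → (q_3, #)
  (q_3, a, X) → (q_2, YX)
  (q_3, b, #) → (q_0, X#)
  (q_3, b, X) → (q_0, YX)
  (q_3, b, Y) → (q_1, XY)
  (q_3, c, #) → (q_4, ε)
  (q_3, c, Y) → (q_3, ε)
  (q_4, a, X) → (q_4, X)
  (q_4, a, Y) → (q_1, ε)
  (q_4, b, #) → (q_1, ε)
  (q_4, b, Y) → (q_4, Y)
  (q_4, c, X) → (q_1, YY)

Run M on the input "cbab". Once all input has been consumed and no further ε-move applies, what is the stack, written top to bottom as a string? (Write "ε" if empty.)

XY#

(q_0, cbab, #)
  read c, top #: go to q_3, push Y# → (q_3, bab, Y#)
  read b, top Y: go to q_1, push XY → (q_1, ab, XY#)
  read a, top X: go to q_3, push ε → (q_3, b, Y#)
  read b, top Y: go to q_1, push XY → (q_1, ε, XY#)
All input consumed in state q_1 with stack XY#.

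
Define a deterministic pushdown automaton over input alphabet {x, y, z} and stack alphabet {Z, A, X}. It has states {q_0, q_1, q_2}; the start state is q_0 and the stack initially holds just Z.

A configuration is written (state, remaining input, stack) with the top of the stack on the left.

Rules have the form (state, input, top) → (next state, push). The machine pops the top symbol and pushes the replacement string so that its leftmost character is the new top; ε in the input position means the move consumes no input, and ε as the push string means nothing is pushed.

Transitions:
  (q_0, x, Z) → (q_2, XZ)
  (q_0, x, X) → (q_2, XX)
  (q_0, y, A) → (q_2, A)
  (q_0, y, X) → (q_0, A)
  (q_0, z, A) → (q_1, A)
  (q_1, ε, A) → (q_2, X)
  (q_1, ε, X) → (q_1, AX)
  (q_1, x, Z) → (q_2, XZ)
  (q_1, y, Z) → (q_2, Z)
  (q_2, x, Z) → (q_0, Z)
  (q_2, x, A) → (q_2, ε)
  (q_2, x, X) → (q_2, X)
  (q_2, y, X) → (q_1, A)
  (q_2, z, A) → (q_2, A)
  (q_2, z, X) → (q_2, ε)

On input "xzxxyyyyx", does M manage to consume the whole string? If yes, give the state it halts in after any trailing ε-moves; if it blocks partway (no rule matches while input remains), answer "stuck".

(q_0, xzxxyyyyx, Z)
  read x, top Z: go to q_2, push XZ → (q_2, zxxyyyyx, XZ)
  read z, top X: go to q_2, push ε → (q_2, xxyyyyx, Z)
  read x, top Z: go to q_0, push Z → (q_0, xyyyyx, Z)
  read x, top Z: go to q_2, push XZ → (q_2, yyyyx, XZ)
  read y, top X: go to q_1, push A → (q_1, yyyx, AZ)
  ε-move, top A: go to q_2, push X → (q_2, yyyx, XZ)
  read y, top X: go to q_1, push A → (q_1, yyx, AZ)
  ε-move, top A: go to q_2, push X → (q_2, yyx, XZ)
  read y, top X: go to q_1, push A → (q_1, yx, AZ)
  ε-move, top A: go to q_2, push X → (q_2, yx, XZ)
  read y, top X: go to q_1, push A → (q_1, x, AZ)
  ε-move, top A: go to q_2, push X → (q_2, x, XZ)
  read x, top X: go to q_2, push X → (q_2, ε, XZ)
All input consumed; M is in state q_2.

q_2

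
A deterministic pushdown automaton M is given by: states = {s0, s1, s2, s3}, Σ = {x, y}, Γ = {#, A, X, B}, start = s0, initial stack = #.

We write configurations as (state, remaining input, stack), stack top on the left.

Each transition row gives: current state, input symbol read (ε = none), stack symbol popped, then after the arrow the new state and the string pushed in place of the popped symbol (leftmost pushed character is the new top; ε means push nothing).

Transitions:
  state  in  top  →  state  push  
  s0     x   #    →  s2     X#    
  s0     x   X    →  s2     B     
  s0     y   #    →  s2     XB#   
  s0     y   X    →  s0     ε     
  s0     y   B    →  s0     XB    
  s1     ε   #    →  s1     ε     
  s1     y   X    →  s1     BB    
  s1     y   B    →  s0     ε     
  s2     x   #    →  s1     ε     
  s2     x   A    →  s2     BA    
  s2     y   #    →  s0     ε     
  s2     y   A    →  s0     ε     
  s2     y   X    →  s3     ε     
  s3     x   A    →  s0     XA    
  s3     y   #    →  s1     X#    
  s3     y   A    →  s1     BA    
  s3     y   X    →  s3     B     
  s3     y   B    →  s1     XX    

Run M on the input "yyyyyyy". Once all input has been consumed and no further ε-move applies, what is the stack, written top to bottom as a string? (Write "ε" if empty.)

BX#

(s0, yyyyyyy, #) ⊢ (s2, yyyyyy, XB#) ⊢ (s3, yyyyy, B#) ⊢ (s1, yyyy, XX#) ⊢ (s1, yyy, BBX#) ⊢ (s0, yy, BX#) ⊢ (s0, y, XBX#) ⊢ (s0, ε, BX#)
All input consumed in state s0 with stack BX#.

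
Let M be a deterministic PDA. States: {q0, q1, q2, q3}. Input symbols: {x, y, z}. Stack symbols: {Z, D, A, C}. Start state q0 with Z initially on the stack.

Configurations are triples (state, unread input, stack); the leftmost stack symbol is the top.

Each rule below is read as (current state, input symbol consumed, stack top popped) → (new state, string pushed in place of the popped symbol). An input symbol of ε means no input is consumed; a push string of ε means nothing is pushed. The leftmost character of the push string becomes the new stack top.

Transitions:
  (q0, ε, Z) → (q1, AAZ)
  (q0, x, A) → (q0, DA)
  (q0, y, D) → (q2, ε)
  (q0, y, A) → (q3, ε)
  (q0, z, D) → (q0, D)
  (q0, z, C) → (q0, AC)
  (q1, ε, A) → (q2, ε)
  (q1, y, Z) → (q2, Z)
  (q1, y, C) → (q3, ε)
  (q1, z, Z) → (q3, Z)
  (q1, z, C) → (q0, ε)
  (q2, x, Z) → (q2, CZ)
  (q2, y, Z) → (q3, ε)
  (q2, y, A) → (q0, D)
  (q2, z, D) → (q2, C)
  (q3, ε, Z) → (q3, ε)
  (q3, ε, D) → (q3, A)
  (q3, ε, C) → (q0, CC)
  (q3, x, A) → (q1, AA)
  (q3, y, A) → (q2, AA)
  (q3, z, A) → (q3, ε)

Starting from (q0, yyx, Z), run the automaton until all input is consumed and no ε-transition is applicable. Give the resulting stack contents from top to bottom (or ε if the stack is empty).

(q0, yyx, Z)
  ε-move, top Z: go to q1, push AAZ → (q1, yyx, AAZ)
  ε-move, top A: go to q2, push ε → (q2, yyx, AZ)
  read y, top A: go to q0, push D → (q0, yx, DZ)
  read y, top D: go to q2, push ε → (q2, x, Z)
  read x, top Z: go to q2, push CZ → (q2, ε, CZ)
All input consumed in state q2 with stack CZ.

CZ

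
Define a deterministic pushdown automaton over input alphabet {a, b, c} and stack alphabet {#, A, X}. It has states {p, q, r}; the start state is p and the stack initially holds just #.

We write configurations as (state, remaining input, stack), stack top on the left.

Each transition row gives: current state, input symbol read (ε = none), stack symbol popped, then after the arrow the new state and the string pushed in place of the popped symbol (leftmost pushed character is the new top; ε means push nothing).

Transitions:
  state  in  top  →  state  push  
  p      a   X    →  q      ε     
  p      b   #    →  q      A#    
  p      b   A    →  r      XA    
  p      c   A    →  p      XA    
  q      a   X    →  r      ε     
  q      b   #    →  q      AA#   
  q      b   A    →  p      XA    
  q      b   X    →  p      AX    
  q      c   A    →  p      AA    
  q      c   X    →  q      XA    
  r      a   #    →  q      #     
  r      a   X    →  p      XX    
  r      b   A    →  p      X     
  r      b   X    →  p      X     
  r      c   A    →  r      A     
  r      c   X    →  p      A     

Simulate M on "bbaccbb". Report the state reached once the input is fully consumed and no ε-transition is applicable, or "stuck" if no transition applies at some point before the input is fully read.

(p, bbaccbb, #) ⊢ (q, baccbb, A#) ⊢ (p, accbb, XA#) ⊢ (q, ccbb, A#) ⊢ (p, cbb, AA#) ⊢ (p, bb, XAA#)
No transition for (p, b, top X); M blocks with input bb remaining.

stuck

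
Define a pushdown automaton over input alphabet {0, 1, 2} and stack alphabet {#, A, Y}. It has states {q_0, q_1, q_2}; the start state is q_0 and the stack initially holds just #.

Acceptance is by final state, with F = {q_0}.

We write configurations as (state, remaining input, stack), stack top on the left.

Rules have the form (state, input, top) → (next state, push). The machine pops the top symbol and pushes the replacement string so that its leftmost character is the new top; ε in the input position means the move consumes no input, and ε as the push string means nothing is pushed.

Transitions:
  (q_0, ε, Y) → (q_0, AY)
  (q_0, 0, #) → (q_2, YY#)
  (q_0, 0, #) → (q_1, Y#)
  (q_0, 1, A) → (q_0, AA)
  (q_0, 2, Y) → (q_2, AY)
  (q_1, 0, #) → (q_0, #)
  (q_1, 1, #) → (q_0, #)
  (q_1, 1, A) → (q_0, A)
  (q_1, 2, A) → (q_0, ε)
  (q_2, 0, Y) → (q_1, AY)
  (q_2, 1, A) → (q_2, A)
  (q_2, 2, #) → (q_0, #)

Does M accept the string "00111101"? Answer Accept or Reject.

Reject

No computation consumes all input and reaches a final state.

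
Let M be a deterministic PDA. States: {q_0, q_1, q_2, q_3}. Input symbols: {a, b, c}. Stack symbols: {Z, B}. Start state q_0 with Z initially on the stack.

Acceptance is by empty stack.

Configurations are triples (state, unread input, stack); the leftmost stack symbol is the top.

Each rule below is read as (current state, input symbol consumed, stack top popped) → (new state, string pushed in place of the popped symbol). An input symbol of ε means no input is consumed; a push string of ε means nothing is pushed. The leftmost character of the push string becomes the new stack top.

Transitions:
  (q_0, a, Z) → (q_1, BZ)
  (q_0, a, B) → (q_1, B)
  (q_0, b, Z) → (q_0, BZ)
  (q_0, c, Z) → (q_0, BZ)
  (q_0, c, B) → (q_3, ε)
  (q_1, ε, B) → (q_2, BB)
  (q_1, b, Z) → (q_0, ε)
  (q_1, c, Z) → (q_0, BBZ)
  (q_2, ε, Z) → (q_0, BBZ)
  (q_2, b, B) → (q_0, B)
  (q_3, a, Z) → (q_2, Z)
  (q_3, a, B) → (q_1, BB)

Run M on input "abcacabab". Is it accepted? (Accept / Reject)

Reject

(q_0, abcacabab, Z)
  read a, top Z: go to q_1, push BZ → (q_1, bcacabab, BZ)
  ε-move, top B: go to q_2, push BB → (q_2, bcacabab, BBZ)
  read b, top B: go to q_0, push B → (q_0, cacabab, BBZ)
  read c, top B: go to q_3, push ε → (q_3, acabab, BZ)
  read a, top B: go to q_1, push BB → (q_1, cabab, BBZ)
  ε-move, top B: go to q_2, push BB → (q_2, cabab, BBBZ)
No transition applies at (q_2, cabab, BBBZ); input not fully consumed.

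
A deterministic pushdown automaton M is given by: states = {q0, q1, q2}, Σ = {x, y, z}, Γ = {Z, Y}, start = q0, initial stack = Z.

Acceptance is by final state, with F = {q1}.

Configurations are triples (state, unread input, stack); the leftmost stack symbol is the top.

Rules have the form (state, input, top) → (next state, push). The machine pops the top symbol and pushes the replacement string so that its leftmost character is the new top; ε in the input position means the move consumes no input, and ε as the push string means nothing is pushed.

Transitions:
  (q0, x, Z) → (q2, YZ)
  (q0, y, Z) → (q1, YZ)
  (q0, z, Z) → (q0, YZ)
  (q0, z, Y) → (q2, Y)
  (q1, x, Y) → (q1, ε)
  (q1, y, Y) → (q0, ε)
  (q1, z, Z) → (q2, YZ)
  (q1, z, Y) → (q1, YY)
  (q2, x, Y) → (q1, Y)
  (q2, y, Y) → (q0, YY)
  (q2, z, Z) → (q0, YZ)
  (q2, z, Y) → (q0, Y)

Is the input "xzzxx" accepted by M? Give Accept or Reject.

(q0, xzzxx, Z)
  read x, top Z: go to q2, push YZ → (q2, zzxx, YZ)
  read z, top Y: go to q0, push Y → (q0, zxx, YZ)
  read z, top Y: go to q2, push Y → (q2, xx, YZ)
  read x, top Y: go to q1, push Y → (q1, x, YZ)
  read x, top Y: go to q1, push ε → (q1, ε, Z)
All input consumed; state q1 ∈ F.

Accept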